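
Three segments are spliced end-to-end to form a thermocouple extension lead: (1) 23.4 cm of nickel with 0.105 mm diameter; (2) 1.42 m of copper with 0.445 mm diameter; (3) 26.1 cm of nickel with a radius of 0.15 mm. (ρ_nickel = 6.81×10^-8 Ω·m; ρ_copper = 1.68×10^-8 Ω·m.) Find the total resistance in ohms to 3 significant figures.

Seg 1: A = π(d/2)² = π(5.2500e-05 m)² = 8.659e-09 m²
R_1 = (6.81×10^-8)(0.234)/(8.659e-09) = 1.84 Ω
Seg 2: A = π(d/2)² = π(2.2250e-04 m)² = 1.555e-07 m²
R_2 = (1.68×10^-8)(1.42)/(1.555e-07) = 0.1534 Ω
Seg 3: A = πr² = π(1.5000e-04 m)² = 7.069e-08 m²
R_3 = (6.81×10^-8)(0.261)/(7.069e-08) = 0.2515 Ω
R_total = R_1 + R_2 + R_3 = 2.25 Ω

2.25 Ω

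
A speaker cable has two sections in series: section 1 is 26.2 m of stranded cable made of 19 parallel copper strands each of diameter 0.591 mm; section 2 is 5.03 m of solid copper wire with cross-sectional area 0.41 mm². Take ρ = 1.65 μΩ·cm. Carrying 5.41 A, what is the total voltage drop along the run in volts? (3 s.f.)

1.54 V

ρ = 1.65 μΩ·cm = 1.65×10^-8 Ω·m
Section 1: A_strand = π(2.9550e-04)² = 2.743e-07 m²; R₁ = ρL/(N·A_s) = (1.65×10^-8)(26.2)/(19×2.743e-07) = 0.08294 Ω
Section 2: A = 0.41 mm² = 4.100e-07 m²
R₂ = (1.65×10^-8)(5.03)/(4.100e-07) = 0.2024 Ω
R = R₁ + R₂ = 0.2854 Ω
V = IR = 5.41 × 0.2854 = 1.54 V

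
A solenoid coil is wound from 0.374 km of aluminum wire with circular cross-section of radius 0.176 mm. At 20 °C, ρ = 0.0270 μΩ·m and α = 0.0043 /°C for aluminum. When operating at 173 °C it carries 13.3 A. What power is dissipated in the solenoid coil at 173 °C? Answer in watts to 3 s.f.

30400 W

ρ = 0.0270 μΩ·m = 2.70×10^-8 Ω·m
A = πr² = π(1.7600e-04 m)² = 9.731e-08 m²
R₍20₎ = ρL/A = (2.70×10^-8)(374)/(9.731e-08) = 103.8 Ω
R₍173₎ = R₍20₎(1 + αΔT) = 103.8 × (1 + 0.0043×153) = 172 Ω
P = I²R = (13.3)² × 172 = 30400 W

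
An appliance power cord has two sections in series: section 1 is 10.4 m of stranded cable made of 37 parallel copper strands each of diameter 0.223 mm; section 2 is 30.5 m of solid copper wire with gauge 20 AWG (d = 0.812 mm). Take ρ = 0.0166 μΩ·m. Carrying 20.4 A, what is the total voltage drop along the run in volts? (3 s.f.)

ρ = 0.0166 μΩ·m = 1.66×10^-8 Ω·m
Section 1: A_strand = π(1.1150e-04)² = 3.906e-08 m²; R₁ = ρL/(N·A_s) = (1.66×10^-8)(10.4)/(37×3.906e-08) = 0.1195 Ω
Section 2: A = π(0.812/2 mm)² = π(4.0600e-04 m)² = 5.178e-07 m²
R₂ = (1.66×10^-8)(30.5)/(5.178e-07) = 0.9777 Ω
R = R₁ + R₂ = 1.097 Ω
V = IR = 20.4 × 1.097 = 22.4 V

22.4 V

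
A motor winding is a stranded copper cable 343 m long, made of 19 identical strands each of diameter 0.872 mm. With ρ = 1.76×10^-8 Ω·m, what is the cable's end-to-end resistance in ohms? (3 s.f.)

A_strand = π(4.3600e-04 m)² = 5.972e-07 m²
R_strand = ρL/A = (1.76×10^-8)(343)/(5.972e-07) = 10.11 Ω
R_total = R_strand/N = 10.11/19 = 0.532 Ω

0.532 Ω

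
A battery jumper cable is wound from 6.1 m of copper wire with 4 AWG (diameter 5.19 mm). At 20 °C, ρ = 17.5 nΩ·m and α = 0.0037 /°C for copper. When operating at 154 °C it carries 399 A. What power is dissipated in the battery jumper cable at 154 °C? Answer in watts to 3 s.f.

1200 W

ρ = 17.5 nΩ·m = 1.75×10^-8 Ω·m
A = π(5.19/2 mm)² = π(2.5950e-03 m)² = 2.116e-05 m²
R₍20₎ = ρL/A = (1.75×10^-8)(6.1)/(2.116e-05) = 0.005046 Ω
R₍154₎ = R₍20₎(1 + αΔT) = 0.005046 × (1 + 0.0037×134) = 0.007548 Ω
P = I²R = (399)² × 0.007548 = 1200 W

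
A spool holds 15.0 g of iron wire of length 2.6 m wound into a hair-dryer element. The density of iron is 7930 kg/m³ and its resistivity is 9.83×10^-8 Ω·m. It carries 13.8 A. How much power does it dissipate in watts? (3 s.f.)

A = m/(density·L) = 0.015/(7930×2.6) = 7.2752e-07 m²
R = ρL/A = (9.83×10^-8)(2.6)/(7.2752e-07) = 0.3513 Ω
P = I²R = (13.8)² × 0.3513 = 66.9 W

66.9 W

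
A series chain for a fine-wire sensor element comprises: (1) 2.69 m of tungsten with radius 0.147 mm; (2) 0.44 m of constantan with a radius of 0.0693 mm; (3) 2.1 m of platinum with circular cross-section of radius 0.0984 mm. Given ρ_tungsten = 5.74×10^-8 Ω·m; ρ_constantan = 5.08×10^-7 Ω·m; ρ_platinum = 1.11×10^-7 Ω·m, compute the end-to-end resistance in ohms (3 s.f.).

Seg 1: A = πr² = π(1.4700e-04 m)² = 6.789e-08 m²
R_1 = (5.74×10^-8)(2.69)/(6.789e-08) = 2.274 Ω
Seg 2: A = πr² = π(6.9300e-05 m)² = 1.509e-08 m²
R_2 = (5.08×10^-7)(0.44)/(1.509e-08) = 14.81 Ω
Seg 3: A = πr² = π(9.8400e-05 m)² = 3.042e-08 m²
R_3 = (1.11×10^-7)(2.1)/(3.042e-08) = 7.663 Ω
R_total = R_1 + R_2 + R_3 = 24.8 Ω

24.8 Ω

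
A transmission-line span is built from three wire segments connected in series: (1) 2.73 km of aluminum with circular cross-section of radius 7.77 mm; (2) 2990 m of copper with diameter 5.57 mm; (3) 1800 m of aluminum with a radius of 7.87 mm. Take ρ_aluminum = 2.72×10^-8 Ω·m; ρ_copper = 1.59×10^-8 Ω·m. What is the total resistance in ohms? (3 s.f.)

Seg 1: A = πr² = π(7.7700e-03 m)² = 1.897e-04 m²
R_1 = (2.72×10^-8)(2730)/(1.897e-04) = 0.3915 Ω
Seg 2: A = π(d/2)² = π(2.7850e-03 m)² = 2.437e-05 m²
R_2 = (1.59×10^-8)(2990)/(2.437e-05) = 1.951 Ω
Seg 3: A = πr² = π(7.8700e-03 m)² = 1.946e-04 m²
R_3 = (2.72×10^-8)(1800)/(1.946e-04) = 0.2516 Ω
R_total = R_1 + R_2 + R_3 = 2.59 Ω

2.59 Ω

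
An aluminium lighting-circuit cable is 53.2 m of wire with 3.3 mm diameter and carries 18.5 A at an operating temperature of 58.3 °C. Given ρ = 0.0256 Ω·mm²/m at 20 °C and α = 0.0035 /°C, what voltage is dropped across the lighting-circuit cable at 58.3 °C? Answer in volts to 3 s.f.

3.34 V

ρ = 0.0256 Ω·mm²/m = 2.56×10^-8 Ω·m
A = π(d/2)² = π(1.6500e-03 m)² = 8.553e-06 m²
R₍20₎ = ρL/A = (2.56×10^-8)(53.2)/(8.553e-06) = 0.1592 Ω
R₍58.3₎ = R₍20₎(1 + αΔT) = 0.1592 × (1 + 0.0035×38.3) = 0.1806 Ω
V = IR = 18.5 × 0.1806 = 3.34 V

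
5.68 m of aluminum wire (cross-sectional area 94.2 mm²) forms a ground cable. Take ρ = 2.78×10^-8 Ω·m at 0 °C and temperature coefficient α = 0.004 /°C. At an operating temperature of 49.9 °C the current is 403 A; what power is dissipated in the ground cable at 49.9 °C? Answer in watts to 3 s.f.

A = 94.2 mm² = 9.420e-05 m²
R₍0₎ = ρL/A = (2.78×10^-8)(5.68)/(9.420e-05) = 0.001676 Ω
R₍49.9₎ = R₍0₎(1 + αΔT) = 0.001676 × (1 + 0.004×49.9) = 0.002011 Ω
P = I²R = (403)² × 0.002011 = 327 W

327 W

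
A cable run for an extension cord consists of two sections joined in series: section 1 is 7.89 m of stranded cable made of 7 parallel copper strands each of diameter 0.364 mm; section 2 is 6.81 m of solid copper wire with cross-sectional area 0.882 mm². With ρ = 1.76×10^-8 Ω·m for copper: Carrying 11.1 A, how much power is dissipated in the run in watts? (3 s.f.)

Section 1: A_strand = π(1.8200e-04)² = 1.041e-07 m²; R₁ = ρL/(N·A_s) = (1.76×10^-8)(7.89)/(7×1.041e-07) = 0.1906 Ω
Section 2: A = 0.882 mm² = 8.820e-07 m²
R₂ = (1.76×10^-8)(6.81)/(8.820e-07) = 0.1359 Ω
R = R₁ + R₂ = 0.3265 Ω
P = I²R = (11.1)² × 0.3265 = 40.2 W

40.2 W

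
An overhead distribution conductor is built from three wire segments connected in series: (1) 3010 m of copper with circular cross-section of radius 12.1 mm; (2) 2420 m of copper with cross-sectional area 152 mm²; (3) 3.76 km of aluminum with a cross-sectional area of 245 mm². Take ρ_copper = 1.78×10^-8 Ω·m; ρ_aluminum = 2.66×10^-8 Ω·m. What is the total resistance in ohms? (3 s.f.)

Seg 1: A = πr² = π(1.2100e-02 m)² = 4.600e-04 m²
R_1 = (1.78×10^-8)(3010)/(4.600e-04) = 0.1165 Ω
Seg 2: A = 152 mm² = 1.520e-04 m²
R_2 = (1.78×10^-8)(2420)/(1.520e-04) = 0.2834 Ω
Seg 3: A = 245 mm² = 2.450e-04 m²
R_3 = (2.66×10^-8)(3760)/(2.450e-04) = 0.4082 Ω
R_total = R_1 + R_2 + R_3 = 0.808 Ω

0.808 Ω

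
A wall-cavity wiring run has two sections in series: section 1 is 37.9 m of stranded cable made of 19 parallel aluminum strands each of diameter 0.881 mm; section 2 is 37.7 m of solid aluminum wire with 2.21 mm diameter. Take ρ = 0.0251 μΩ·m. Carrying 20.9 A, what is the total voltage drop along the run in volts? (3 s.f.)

ρ = 0.0251 μΩ·m = 2.51×10^-8 Ω·m
Section 1: A_strand = π(4.4050e-04)² = 6.096e-07 m²; R₁ = ρL/(N·A_s) = (2.51×10^-8)(37.9)/(19×6.096e-07) = 0.08213 Ω
Section 2: A = π(d/2)² = π(1.1050e-03 m)² = 3.836e-06 m²
R₂ = (2.51×10^-8)(37.7)/(3.836e-06) = 0.2467 Ω
R = R₁ + R₂ = 0.3288 Ω
V = IR = 20.9 × 0.3288 = 6.87 V

6.87 V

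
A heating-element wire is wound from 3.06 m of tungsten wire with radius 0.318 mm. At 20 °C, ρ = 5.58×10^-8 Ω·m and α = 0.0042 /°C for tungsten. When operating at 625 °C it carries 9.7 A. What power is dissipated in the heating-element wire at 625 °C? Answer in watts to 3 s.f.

179 W

A = πr² = π(3.1800e-04 m)² = 3.177e-07 m²
R₍20₎ = ρL/A = (5.58×10^-8)(3.06)/(3.177e-07) = 0.5375 Ω
R₍625₎ = R₍20₎(1 + αΔT) = 0.5375 × (1 + 0.0042×605) = 1.903 Ω
P = I²R = (9.7)² × 1.903 = 179 W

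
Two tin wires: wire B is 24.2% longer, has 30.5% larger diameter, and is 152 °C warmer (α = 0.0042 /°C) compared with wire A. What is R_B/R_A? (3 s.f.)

1.19

R ∝ ρL/d² with ρ ∝ (1+αΔT), so R_B/R_A = (1 + 24.2/100) × (1 + 30.5/100)⁻² × (1 + 0.0042×152)
= 1.242 × 0.5872 × 1.638 = 1.19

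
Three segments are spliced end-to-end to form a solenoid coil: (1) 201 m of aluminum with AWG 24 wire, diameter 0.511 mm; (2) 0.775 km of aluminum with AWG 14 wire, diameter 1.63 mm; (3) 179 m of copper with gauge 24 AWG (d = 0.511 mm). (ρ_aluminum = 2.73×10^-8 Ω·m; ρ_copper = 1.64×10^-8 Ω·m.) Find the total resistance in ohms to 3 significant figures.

51.2 Ω

Seg 1: A = π(0.511/2 mm)² = π(2.5550e-04 m)² = 2.051e-07 m²
R_1 = (2.73×10^-8)(201)/(2.051e-07) = 26.76 Ω
Seg 2: A = π(1.63/2 mm)² = π(8.1500e-04 m)² = 2.087e-06 m²
R_2 = (2.73×10^-8)(775)/(2.087e-06) = 10.14 Ω
Seg 3: A = π(0.511/2 mm)² = π(2.5550e-04 m)² = 2.051e-07 m²
R_3 = (1.64×10^-8)(179)/(2.051e-07) = 14.31 Ω
R_total = R_1 + R_2 + R_3 = 51.2 Ω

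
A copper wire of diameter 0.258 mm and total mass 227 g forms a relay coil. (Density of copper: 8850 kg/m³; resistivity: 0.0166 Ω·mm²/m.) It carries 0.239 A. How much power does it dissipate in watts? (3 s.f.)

ρ = 0.0166 Ω·mm²/m = 1.66×10^-8 Ω·m
A = π(d/2)² = π(1.2900e-04 m)² = 5.2279e-08 m²
L = m/(density·A) = 0.227/(8850×5.2279e-08) = 490.6 m
R = ρL/A = (1.66×10^-8)(490.6)/(5.2279e-08) = 155.8 Ω
P = I²R = (0.239)² × 155.8 = 8.90 W

8.90 W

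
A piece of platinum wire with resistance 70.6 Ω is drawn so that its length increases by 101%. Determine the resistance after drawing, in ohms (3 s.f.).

k = 1 + 101/100 = 2.01; volume constant ⇒ A' = A/k, so R' = k²R.
R' = 4.04 × 70.6 = 285 Ω

285 Ω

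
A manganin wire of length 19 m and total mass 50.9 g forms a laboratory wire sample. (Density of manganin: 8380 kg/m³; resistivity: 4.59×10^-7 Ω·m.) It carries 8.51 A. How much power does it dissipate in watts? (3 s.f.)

A = m/(density·L) = 0.0509/(8380×19) = 3.1968e-07 m²
R = ρL/A = (4.59×10^-7)(19)/(3.1968e-07) = 27.28 Ω
P = I²R = (8.51)² × 27.28 = 1980 W

1980 W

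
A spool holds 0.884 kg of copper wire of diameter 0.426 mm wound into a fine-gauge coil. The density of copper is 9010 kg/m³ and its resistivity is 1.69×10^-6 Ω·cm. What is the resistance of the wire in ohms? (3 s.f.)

ρ = 1.69×10^-6 Ω·cm = 1.69×10^-8 Ω·m
A = π(d/2)² = π(2.1300e-04 m)² = 1.4253e-07 m²
L = m/(density·A) = 0.884/(9010×1.4253e-07) = 688.4 m
R = ρL/A = (1.69×10^-8)(688.4)/(1.4253e-07) = 81.6 Ω

81.6 Ω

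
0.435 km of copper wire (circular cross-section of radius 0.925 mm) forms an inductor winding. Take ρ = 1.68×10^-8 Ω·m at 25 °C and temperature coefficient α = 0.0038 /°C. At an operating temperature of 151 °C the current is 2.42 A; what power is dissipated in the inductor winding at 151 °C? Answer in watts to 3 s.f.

A = πr² = π(9.2500e-04 m)² = 2.688e-06 m²
R₍25₎ = ρL/A = (1.68×10^-8)(435)/(2.688e-06) = 2.719 Ω
R₍151₎ = R₍25₎(1 + αΔT) = 2.719 × (1 + 0.0038×126) = 4.02 Ω
P = I²R = (2.42)² × 4.02 = 23.5 W

23.5 W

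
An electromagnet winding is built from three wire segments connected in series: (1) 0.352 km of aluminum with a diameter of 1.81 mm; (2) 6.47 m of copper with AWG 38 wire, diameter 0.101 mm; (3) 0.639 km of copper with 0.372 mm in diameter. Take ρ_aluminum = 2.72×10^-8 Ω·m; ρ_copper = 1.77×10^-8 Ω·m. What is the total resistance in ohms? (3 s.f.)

Seg 1: A = π(d/2)² = π(9.0500e-04 m)² = 2.573e-06 m²
R_1 = (2.72×10^-8)(352)/(2.573e-06) = 3.721 Ω
Seg 2: A = π(0.101/2 mm)² = π(5.0500e-05 m)² = 8.012e-09 m²
R_2 = (1.77×10^-8)(6.47)/(8.012e-09) = 14.29 Ω
Seg 3: A = π(d/2)² = π(1.8600e-04 m)² = 1.087e-07 m²
R_3 = (1.77×10^-8)(639)/(1.087e-07) = 104.1 Ω
R_total = R_1 + R_2 + R_3 = 122 Ω

122 Ω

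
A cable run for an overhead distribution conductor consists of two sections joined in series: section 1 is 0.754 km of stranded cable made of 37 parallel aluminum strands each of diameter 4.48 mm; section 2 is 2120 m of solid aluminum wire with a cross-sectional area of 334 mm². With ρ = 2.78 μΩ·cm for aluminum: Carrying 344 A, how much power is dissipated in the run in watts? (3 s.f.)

25100 W

ρ = 2.78 μΩ·cm = 2.78×10^-8 Ω·m
Section 1: A_strand = π(2.2400e-03)² = 1.576e-05 m²; R₁ = ρL/(N·A_s) = (2.78×10^-8)(754)/(37×1.576e-05) = 0.03594 Ω
Section 2: A = 334 mm² = 3.340e-04 m²
R₂ = (2.78×10^-8)(2120)/(3.340e-04) = 0.1765 Ω
R = R₁ + R₂ = 0.2124 Ω
P = I²R = (344)² × 0.2124 = 25100 W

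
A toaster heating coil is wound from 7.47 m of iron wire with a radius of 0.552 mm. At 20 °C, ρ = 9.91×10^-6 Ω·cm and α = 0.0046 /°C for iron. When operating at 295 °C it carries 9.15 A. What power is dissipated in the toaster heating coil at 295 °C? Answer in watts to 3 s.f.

147 W

ρ = 9.91×10^-6 Ω·cm = 9.91×10^-8 Ω·m
A = πr² = π(5.5200e-04 m)² = 9.573e-07 m²
R₍20₎ = ρL/A = (9.91×10^-8)(7.47)/(9.573e-07) = 0.7733 Ω
R₍295₎ = R₍20₎(1 + αΔT) = 0.7733 × (1 + 0.0046×275) = 1.752 Ω
P = I²R = (9.15)² × 1.752 = 147 W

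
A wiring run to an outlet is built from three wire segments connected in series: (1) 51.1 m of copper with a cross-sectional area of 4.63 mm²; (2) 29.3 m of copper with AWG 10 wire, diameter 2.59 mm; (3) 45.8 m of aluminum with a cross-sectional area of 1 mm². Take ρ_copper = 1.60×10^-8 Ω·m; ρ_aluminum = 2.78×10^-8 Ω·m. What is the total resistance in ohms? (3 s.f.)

Seg 1: A = 4.63 mm² = 4.630e-06 m²
R_1 = (1.60×10^-8)(51.1)/(4.630e-06) = 0.1766 Ω
Seg 2: A = π(2.59/2 mm)² = π(1.2950e-03 m)² = 5.269e-06 m²
R_2 = (1.60×10^-8)(29.3)/(5.269e-06) = 0.08898 Ω
Seg 3: A = 1 mm² = 1.000e-06 m²
R_3 = (2.78×10^-8)(45.8)/(1.000e-06) = 1.273 Ω
R_total = R_1 + R_2 + R_3 = 1.54 Ω

1.54 Ω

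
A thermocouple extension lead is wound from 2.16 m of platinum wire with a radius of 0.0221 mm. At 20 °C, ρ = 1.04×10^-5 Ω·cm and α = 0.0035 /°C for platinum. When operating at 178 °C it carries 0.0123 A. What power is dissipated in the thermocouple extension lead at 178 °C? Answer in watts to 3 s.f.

0.0344 W

ρ = 1.04×10^-5 Ω·cm = 1.04×10^-7 Ω·m
A = πr² = π(2.2100e-05 m)² = 1.534e-09 m²
R₍20₎ = ρL/A = (1.04×10^-7)(2.16)/(1.534e-09) = 146.4 Ω
R₍178₎ = R₍20₎(1 + αΔT) = 146.4 × (1 + 0.0035×158) = 227.4 Ω
P = I²R = (0.0123)² × 227.4 = 0.0344 W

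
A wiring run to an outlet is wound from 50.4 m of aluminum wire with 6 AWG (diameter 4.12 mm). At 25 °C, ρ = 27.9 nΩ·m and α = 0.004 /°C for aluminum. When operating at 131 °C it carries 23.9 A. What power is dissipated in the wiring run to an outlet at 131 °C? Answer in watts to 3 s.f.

85.8 W

ρ = 27.9 nΩ·m = 2.79×10^-8 Ω·m
A = π(4.12/2 mm)² = π(2.0600e-03 m)² = 1.333e-05 m²
R₍25₎ = ρL/A = (2.79×10^-8)(50.4)/(1.333e-05) = 0.1055 Ω
R₍131₎ = R₍25₎(1 + αΔT) = 0.1055 × (1 + 0.004×106) = 0.1502 Ω
P = I²R = (23.9)² × 0.1502 = 85.8 W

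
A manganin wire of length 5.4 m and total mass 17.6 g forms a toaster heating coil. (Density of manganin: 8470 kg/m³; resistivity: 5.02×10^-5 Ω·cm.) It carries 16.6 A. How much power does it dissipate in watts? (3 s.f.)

1940 W

ρ = 5.02×10^-5 Ω·cm = 5.02×10^-7 Ω·m
A = m/(density·L) = 0.0176/(8470×5.4) = 3.8480e-07 m²
R = ρL/A = (5.02×10^-7)(5.4)/(3.8480e-07) = 7.045 Ω
P = I²R = (16.6)² × 7.045 = 1940 W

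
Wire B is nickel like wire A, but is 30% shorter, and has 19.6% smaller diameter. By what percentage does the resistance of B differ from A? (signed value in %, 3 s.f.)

8.29%

R ∝ L/d², so R_B/R_A = (1 − 30/100) × (1 − 19.6/100)⁻²
= 0.7 × 1.547 = 1.083
(R_B − R_A)/R_A = 1.083 − 1 = 8.29%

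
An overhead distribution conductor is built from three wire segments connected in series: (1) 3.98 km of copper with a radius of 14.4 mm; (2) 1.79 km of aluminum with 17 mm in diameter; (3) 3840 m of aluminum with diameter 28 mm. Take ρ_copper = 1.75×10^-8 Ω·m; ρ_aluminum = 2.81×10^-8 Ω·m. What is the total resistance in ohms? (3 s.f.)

Seg 1: A = πr² = π(1.4400e-02 m)² = 6.514e-04 m²
R_1 = (1.75×10^-8)(3980)/(6.514e-04) = 0.1069 Ω
Seg 2: A = π(d/2)² = π(8.5000e-03 m)² = 2.270e-04 m²
R_2 = (2.81×10^-8)(1790)/(2.270e-04) = 0.2216 Ω
Seg 3: A = π(d/2)² = π(1.4000e-02 m)² = 6.158e-04 m²
R_3 = (2.81×10^-8)(3840)/(6.158e-04) = 0.1752 Ω
R_total = R_1 + R_2 + R_3 = 0.504 Ω

0.504 Ω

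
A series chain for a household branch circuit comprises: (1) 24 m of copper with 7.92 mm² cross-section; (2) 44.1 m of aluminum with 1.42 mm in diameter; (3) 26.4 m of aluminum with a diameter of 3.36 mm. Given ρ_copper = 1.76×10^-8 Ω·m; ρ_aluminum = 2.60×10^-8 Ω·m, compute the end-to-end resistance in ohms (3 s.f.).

0.855 Ω

Seg 1: A = 7.92 mm² = 7.920e-06 m²
R_1 = (1.76×10^-8)(24)/(7.920e-06) = 0.05333 Ω
Seg 2: A = π(d/2)² = π(7.1000e-04 m)² = 1.584e-06 m²
R_2 = (2.60×10^-8)(44.1)/(1.584e-06) = 0.724 Ω
Seg 3: A = π(d/2)² = π(1.6800e-03 m)² = 8.867e-06 m²
R_3 = (2.60×10^-8)(26.4)/(8.867e-06) = 0.07741 Ω
R_total = R_1 + R_2 + R_3 = 0.855 Ω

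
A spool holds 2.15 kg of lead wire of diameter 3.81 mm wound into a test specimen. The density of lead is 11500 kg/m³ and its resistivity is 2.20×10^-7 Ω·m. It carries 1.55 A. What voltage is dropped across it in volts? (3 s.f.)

0.490 V

A = π(d/2)² = π(1.9050e-03 m)² = 1.1401e-05 m²
L = m/(density·A) = 2.15/(11500×1.1401e-05) = 16.4 m
R = ρL/A = (2.20×10^-7)(16.4)/(1.1401e-05) = 0.3164 Ω
V = IR = 1.55 × 0.3164 = 0.490 V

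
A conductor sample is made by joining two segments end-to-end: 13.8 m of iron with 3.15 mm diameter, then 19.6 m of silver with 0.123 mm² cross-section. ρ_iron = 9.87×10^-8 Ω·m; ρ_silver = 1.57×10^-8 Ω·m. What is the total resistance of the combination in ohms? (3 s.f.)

Segment 1: A = π(d/2)² = π(1.5750e-03 m)² = 7.793e-06 m²
R₁ = ρL/A = (9.87×10^-8)(13.8)/(7.793e-06) = 0.1748 Ω
Segment 2: A = 0.123 mm² = 1.230e-07 m²
R₂ = (1.57×10^-8)(19.6)/(1.230e-07) = 2.502 Ω
R = R₁ + R₂ = 2.68 Ω

2.68 Ω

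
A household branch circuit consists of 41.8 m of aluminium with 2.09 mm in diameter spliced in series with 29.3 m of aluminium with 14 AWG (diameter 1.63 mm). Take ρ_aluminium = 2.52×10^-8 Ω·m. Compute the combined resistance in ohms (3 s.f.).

Segment 1: A = π(d/2)² = π(1.0450e-03 m)² = 3.431e-06 m²
R₁ = ρL/A = (2.52×10^-8)(41.8)/(3.431e-06) = 0.307 Ω
Segment 2: A = π(1.63/2 mm)² = π(8.1500e-04 m)² = 2.087e-06 m²
R₂ = (2.52×10^-8)(29.3)/(2.087e-06) = 0.3538 Ω
R = R₁ + R₂ = 0.661 Ω

0.661 Ω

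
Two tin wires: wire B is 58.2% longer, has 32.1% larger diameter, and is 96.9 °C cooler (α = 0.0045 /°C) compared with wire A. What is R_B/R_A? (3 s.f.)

R ∝ ρL/d² with ρ ∝ (1+αΔT), so R_B/R_A = (1 + 58.2/100) × (1 + 32.1/100)⁻² × (1 − 0.0045×96.9)
= 1.582 × 0.573 × 0.5639 = 0.511

0.511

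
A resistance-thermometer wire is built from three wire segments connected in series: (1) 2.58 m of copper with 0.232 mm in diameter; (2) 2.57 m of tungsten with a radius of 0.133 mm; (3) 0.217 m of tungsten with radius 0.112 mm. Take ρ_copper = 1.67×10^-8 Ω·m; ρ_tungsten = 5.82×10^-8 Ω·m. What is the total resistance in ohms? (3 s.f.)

Seg 1: A = π(d/2)² = π(1.1600e-04 m)² = 4.227e-08 m²
R_1 = (1.67×10^-8)(2.58)/(4.227e-08) = 1.019 Ω
Seg 2: A = πr² = π(1.3300e-04 m)² = 5.557e-08 m²
R_2 = (5.82×10^-8)(2.57)/(5.557e-08) = 2.692 Ω
Seg 3: A = πr² = π(1.1200e-04 m)² = 3.941e-08 m²
R_3 = (5.82×10^-8)(0.217)/(3.941e-08) = 0.3205 Ω
R_total = R_1 + R_2 + R_3 = 4.03 Ω

4.03 Ω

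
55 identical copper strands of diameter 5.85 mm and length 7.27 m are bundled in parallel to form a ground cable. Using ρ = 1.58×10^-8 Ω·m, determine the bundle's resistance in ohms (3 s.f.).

7.77×10^-5 Ω

A_strand = π(2.9250e-03 m)² = 2.688e-05 m²
R_strand = ρL/A = (1.58×10^-8)(7.27)/(2.688e-05) = 0.004274 Ω
R_total = R_strand/N = 0.004274/55 = 7.77×10^-5 Ω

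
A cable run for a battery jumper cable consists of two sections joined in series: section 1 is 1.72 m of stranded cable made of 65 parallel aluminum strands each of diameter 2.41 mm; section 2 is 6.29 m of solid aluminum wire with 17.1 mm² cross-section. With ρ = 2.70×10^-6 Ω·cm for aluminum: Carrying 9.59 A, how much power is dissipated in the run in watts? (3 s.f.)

0.928 W

ρ = 2.70×10^-6 Ω·cm = 2.70×10^-8 Ω·m
Section 1: A_strand = π(1.2050e-03)² = 4.562e-06 m²; R₁ = ρL/(N·A_s) = (2.70×10^-8)(1.72)/(65×4.562e-06) = 1.566×10^-4 Ω
Section 2: A = 17.1 mm² = 1.710e-05 m²
R₂ = (2.70×10^-8)(6.29)/(1.710e-05) = 0.009932 Ω
R = R₁ + R₂ = 0.01009 Ω
P = I²R = (9.59)² × 0.01009 = 0.928 W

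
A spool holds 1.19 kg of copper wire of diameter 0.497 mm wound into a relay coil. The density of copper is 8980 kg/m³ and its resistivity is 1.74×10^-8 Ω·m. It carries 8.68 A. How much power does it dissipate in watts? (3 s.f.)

A = π(d/2)² = π(2.4850e-04 m)² = 1.9400e-07 m²
L = m/(density·A) = 1.19/(8980×1.9400e-07) = 683.1 m
R = ρL/A = (1.74×10^-8)(683.1)/(1.9400e-07) = 61.27 Ω
P = I²R = (8.68)² × 61.27 = 4620 W

4620 W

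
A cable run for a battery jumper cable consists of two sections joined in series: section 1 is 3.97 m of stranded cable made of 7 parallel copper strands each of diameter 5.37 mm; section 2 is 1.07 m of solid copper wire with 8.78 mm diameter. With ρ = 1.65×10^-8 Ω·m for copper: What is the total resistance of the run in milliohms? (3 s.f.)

0.705 mΩ

Section 1: A_strand = π(2.6850e-03)² = 2.265e-05 m²; R₁ = ρL/(N·A_s) = (1.65×10^-8)(3.97)/(7×2.265e-05) = 4.132×10^-4 Ω
Section 2: A = π(d/2)² = π(4.3900e-03 m)² = 6.055e-05 m²
R₂ = (1.65×10^-8)(1.07)/(6.055e-05) = 2.916×10^-4 Ω
R = R₁ + R₂ = 0.705 mΩ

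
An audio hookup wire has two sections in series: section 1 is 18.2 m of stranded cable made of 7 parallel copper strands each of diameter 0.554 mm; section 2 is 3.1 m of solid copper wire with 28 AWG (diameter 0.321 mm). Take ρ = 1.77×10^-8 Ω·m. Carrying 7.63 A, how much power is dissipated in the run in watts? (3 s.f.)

Section 1: A_strand = π(2.7700e-04)² = 2.411e-07 m²; R₁ = ρL/(N·A_s) = (1.77×10^-8)(18.2)/(7×2.411e-07) = 0.1909 Ω
Section 2: A = π(0.321/2 mm)² = π(1.6050e-04 m)² = 8.093e-08 m²
R₂ = (1.77×10^-8)(3.1)/(8.093e-08) = 0.678 Ω
R = R₁ + R₂ = 0.8689 Ω
P = I²R = (7.63)² × 0.8689 = 50.6 W

50.6 W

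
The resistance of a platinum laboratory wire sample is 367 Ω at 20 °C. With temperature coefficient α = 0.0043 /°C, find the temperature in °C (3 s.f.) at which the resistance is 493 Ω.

99.8 °C

R = R₀(1 + α(T − T₀)) ⇒ T = T₀ + (R/R₀ − 1)/α
T = 20 + (493/367 − 1)/0.0043 = 20 + (0.3433)/0.0043 = 99.8 °C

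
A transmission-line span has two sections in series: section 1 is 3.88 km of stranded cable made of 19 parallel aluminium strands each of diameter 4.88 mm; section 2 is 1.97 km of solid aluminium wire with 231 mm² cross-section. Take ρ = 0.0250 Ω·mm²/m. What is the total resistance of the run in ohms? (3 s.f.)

ρ = 0.0250 Ω·mm²/m = 2.50×10^-8 Ω·m
Section 1: A_strand = π(2.4400e-03)² = 1.870e-05 m²; R₁ = ρL/(N·A_s) = (2.50×10^-8)(3880)/(19×1.870e-05) = 0.273 Ω
Section 2: A = 231 mm² = 2.310e-04 m²
R₂ = (2.50×10^-8)(1970)/(2.310e-04) = 0.2132 Ω
R = R₁ + R₂ = 0.486 Ω

0.486 Ω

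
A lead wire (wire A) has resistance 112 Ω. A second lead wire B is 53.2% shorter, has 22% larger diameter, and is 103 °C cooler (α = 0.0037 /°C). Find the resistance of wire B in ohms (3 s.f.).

R ∝ ρL/d² with ρ ∝ (1+αΔT), so R_B/R_A = (1 − 53.2/100) × (1 + 22/100)⁻² × (1 − 0.0037×103)
= 0.468 × 0.6719 × 0.6189 = 0.1946
R_B = 0.1946 × 112 = 21.8 Ω

21.8 Ω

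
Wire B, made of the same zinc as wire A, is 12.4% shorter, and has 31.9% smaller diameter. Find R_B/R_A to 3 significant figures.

1.89

R ∝ L/d², so R_B/R_A = (1 − 12.4/100) × (1 − 31.9/100)⁻²
= 0.876 × 2.156 = 1.89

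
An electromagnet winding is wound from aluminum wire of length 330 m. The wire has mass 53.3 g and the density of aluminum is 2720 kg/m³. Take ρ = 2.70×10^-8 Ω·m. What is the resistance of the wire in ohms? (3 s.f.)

A = m/(density·L) = 0.0533/(2720×330) = 5.9381e-08 m²
R = ρL/A = (2.70×10^-8)(330)/(5.9381e-08) = 150 Ω

150 Ω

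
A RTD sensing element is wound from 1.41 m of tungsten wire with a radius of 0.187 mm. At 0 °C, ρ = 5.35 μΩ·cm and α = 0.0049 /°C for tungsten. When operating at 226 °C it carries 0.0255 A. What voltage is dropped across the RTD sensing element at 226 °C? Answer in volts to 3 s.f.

ρ = 5.35 μΩ·cm = 5.35×10^-8 Ω·m
A = πr² = π(1.8700e-04 m)² = 1.099e-07 m²
R₍0₎ = ρL/A = (5.35×10^-8)(1.41)/(1.099e-07) = 0.6867 Ω
R₍226₎ = R₍0₎(1 + αΔT) = 0.6867 × (1 + 0.0049×226) = 1.447 Ω
V = IR = 0.0255 × 1.447 = 0.0369 V

0.0369 V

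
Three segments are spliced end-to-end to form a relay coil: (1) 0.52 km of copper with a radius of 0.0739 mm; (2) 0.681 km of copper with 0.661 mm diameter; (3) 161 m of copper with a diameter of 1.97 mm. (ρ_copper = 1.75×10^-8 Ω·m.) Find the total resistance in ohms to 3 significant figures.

566 Ω

Seg 1: A = πr² = π(7.3900e-05 m)² = 1.716e-08 m²
R_1 = (1.75×10^-8)(520)/(1.716e-08) = 530.4 Ω
Seg 2: A = π(d/2)² = π(3.3050e-04 m)² = 3.432e-07 m²
R_2 = (1.75×10^-8)(681)/(3.432e-07) = 34.73 Ω
Seg 3: A = π(d/2)² = π(9.8500e-04 m)² = 3.048e-06 m²
R_3 = (1.75×10^-8)(161)/(3.048e-06) = 0.9244 Ω
R_total = R_1 + R_2 + R_3 = 566 Ω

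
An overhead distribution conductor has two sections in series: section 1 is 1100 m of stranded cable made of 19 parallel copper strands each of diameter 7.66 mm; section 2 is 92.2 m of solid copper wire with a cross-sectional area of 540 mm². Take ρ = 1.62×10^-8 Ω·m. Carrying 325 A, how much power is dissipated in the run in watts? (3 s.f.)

Section 1: A_strand = π(3.8300e-03)² = 4.608e-05 m²; R₁ = ρL/(N·A_s) = (1.62×10^-8)(1100)/(19×4.608e-05) = 0.02035 Ω
Section 2: A = 540 mm² = 5.400e-04 m²
R₂ = (1.62×10^-8)(92.2)/(5.400e-04) = 0.002766 Ω
R = R₁ + R₂ = 0.02312 Ω
P = I²R = (325)² × 0.02312 = 2440 W

2440 W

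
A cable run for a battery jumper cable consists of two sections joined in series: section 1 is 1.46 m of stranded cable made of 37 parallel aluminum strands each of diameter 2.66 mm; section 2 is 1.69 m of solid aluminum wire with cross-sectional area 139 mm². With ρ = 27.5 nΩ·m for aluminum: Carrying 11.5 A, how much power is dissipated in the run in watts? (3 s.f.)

0.0700 W

ρ = 27.5 nΩ·m = 2.75×10^-8 Ω·m
Section 1: A_strand = π(1.3300e-03)² = 5.557e-06 m²; R₁ = ρL/(N·A_s) = (2.75×10^-8)(1.46)/(37×5.557e-06) = 1.953×10^-4 Ω
Section 2: A = 139 mm² = 1.390e-04 m²
R₂ = (2.75×10^-8)(1.69)/(1.390e-04) = 3.344×10^-4 Ω
R = R₁ + R₂ = 5.296×10^-4 Ω
P = I²R = (11.5)² × 5.296×10^-4 = 0.0700 W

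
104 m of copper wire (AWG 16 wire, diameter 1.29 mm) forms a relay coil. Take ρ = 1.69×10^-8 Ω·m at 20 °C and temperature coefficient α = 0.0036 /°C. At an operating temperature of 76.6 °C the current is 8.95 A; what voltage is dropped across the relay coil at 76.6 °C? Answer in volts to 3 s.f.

14.5 V

A = π(1.29/2 mm)² = π(6.4500e-04 m)² = 1.307e-06 m²
R₍20₎ = ρL/A = (1.69×10^-8)(104)/(1.307e-06) = 1.345 Ω
R₍76.6₎ = R₍20₎(1 + αΔT) = 1.345 × (1 + 0.0036×56.6) = 1.619 Ω
V = IR = 8.95 × 1.619 = 14.5 V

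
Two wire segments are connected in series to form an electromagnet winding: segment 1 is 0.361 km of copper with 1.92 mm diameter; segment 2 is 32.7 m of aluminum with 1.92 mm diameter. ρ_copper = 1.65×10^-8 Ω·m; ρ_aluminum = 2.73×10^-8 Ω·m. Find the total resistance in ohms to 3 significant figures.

Segment 1: A = π(d/2)² = π(9.6000e-04 m)² = 2.895e-06 m²
R₁ = ρL/A = (1.65×10^-8)(361)/(2.895e-06) = 2.057 Ω
R₂ = (2.73×10^-8)(32.7)/(2.895e-06) = 0.3083 Ω
R = R₁ + R₂ = 2.37 Ω

2.37 Ω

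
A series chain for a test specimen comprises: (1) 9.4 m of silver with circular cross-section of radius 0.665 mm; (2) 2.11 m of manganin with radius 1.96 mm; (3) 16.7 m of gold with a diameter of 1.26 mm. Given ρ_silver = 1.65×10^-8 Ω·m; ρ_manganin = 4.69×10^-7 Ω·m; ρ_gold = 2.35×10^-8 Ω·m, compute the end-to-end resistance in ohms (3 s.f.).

0.508 Ω

Seg 1: A = πr² = π(6.6500e-04 m)² = 1.389e-06 m²
R_1 = (1.65×10^-8)(9.4)/(1.389e-06) = 0.1116 Ω
Seg 2: A = πr² = π(1.9600e-03 m)² = 1.207e-05 m²
R_2 = (4.69×10^-7)(2.11)/(1.207e-05) = 0.082 Ω
Seg 3: A = π(d/2)² = π(6.3000e-04 m)² = 1.247e-06 m²
R_3 = (2.35×10^-8)(16.7)/(1.247e-06) = 0.3147 Ω
R_total = R_1 + R_2 + R_3 = 0.508 Ω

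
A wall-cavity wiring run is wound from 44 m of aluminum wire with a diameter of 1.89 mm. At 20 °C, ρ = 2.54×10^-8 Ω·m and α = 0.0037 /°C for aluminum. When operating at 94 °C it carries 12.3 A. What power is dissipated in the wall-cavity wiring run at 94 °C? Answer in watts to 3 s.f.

A = π(d/2)² = π(9.4500e-04 m)² = 2.806e-06 m²
R₍20₎ = ρL/A = (2.54×10^-8)(44)/(2.806e-06) = 0.3984 Ω
R₍94₎ = R₍20₎(1 + αΔT) = 0.3984 × (1 + 0.0037×74) = 0.5074 Ω
P = I²R = (12.3)² × 0.5074 = 76.8 W

76.8 W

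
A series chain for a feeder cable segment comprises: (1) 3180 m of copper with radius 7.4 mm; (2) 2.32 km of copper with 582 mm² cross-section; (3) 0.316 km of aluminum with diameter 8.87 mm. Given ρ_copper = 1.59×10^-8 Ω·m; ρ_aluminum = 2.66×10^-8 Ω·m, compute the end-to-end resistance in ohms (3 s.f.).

Seg 1: A = πr² = π(7.4000e-03 m)² = 1.720e-04 m²
R_1 = (1.59×10^-8)(3180)/(1.720e-04) = 0.2939 Ω
Seg 2: A = 582 mm² = 5.820e-04 m²
R_2 = (1.59×10^-8)(2320)/(5.820e-04) = 0.06338 Ω
Seg 3: A = π(d/2)² = π(4.4350e-03 m)² = 6.179e-05 m²
R_3 = (2.66×10^-8)(316)/(6.179e-05) = 0.136 Ω
R_total = R_1 + R_2 + R_3 = 0.493 Ω

0.493 Ω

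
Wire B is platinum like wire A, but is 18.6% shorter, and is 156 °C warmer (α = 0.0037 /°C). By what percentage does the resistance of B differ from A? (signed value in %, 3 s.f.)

R ∝ ρL/d² with ρ ∝ (1+αΔT), so R_B/R_A = (1 − 18.6/100) × (1 + 0.0037×156)
= 0.814 × 1.577 = 1.284
(R_B − R_A)/R_A = 1.284 − 1 = 28.4%

28.4%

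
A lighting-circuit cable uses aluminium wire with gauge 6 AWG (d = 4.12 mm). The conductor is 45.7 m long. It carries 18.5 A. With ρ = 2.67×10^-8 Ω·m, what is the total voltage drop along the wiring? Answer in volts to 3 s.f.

1.69 V

A = π(4.12/2 mm)² = π(2.0600e-03 m)² = 1.333e-05 m²
R = ρL/A = (2.67×10^-8)(45.7)/(1.333e-05) = 0.09153 Ω
V = IR = 18.5 × 0.09153 = 1.69 V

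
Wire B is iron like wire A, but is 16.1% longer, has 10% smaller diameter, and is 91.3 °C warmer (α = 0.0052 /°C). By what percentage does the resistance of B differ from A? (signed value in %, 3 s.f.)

R ∝ ρL/d² with ρ ∝ (1+αΔT), so R_B/R_A = (1 + 16.1/100) × (1 − 10/100)⁻² × (1 + 0.0052×91.3)
= 1.161 × 1.235 × 1.475 = 2.114
(R_B − R_A)/R_A = 2.114 − 1 = 111%

111%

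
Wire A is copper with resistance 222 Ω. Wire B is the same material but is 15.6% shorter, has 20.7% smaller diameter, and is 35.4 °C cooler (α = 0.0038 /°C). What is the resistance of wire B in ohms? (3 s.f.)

258 Ω

R ∝ ρL/d² with ρ ∝ (1+αΔT), so R_B/R_A = (1 − 15.6/100) × (1 − 20.7/100)⁻² × (1 − 0.0038×35.4)
= 0.844 × 1.59 × 0.8655 = 1.162
R_B = 1.162 × 222 = 258 Ω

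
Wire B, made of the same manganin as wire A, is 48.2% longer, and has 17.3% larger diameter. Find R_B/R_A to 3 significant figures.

R ∝ L/d², so R_B/R_A = (1 + 48.2/100) × (1 + 17.3/100)⁻²
= 1.482 × 0.7268 = 1.08

1.08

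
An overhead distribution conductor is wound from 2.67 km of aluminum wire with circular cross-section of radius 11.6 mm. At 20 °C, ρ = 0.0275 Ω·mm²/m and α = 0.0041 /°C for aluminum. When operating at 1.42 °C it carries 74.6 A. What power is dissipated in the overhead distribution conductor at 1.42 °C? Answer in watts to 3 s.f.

ρ = 0.0275 Ω·mm²/m = 2.75×10^-8 Ω·m
A = πr² = π(1.1600e-02 m)² = 4.227e-04 m²
R₍20₎ = ρL/A = (2.75×10^-8)(2670)/(4.227e-04) = 0.1737 Ω
R₍1.42₎ = R₍20₎(1 + αΔT) = 0.1737 × (1 + 0.0041×-18.6) = 0.1605 Ω
P = I²R = (74.6)² × 0.1605 = 893 W

893 W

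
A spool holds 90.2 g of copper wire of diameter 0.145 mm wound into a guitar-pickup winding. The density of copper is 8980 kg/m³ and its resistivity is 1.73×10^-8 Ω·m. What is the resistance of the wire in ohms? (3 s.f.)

637 Ω

A = π(d/2)² = π(7.2500e-05 m)² = 1.6513e-08 m²
L = m/(density·A) = 0.0902/(8980×1.6513e-08) = 608.3 m
R = ρL/A = (1.73×10^-8)(608.3)/(1.6513e-08) = 637 Ω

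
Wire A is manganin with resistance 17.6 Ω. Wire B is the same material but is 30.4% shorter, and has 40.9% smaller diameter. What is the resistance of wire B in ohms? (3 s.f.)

R ∝ L/d², so R_B/R_A = (1 − 30.4/100) × (1 − 40.9/100)⁻²
= 0.696 × 2.863 = 1.993
R_B = 1.993 × 17.6 = 35.1 Ω

35.1 Ω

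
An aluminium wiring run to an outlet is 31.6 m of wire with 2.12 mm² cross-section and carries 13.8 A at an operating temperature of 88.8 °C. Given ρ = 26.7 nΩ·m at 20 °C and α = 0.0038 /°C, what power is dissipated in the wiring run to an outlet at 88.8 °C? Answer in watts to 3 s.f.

95.6 W

ρ = 26.7 nΩ·m = 2.67×10^-8 Ω·m
A = 2.12 mm² = 2.120e-06 m²
R₍20₎ = ρL/A = (2.67×10^-8)(31.6)/(2.120e-06) = 0.398 Ω
R₍88.8₎ = R₍20₎(1 + αΔT) = 0.398 × (1 + 0.0038×68.8) = 0.502 Ω
P = I²R = (13.8)² × 0.502 = 95.6 W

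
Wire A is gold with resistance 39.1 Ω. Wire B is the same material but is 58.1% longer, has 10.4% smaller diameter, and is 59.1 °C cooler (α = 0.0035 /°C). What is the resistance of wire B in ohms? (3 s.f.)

61.1 Ω

R ∝ ρL/d² with ρ ∝ (1+αΔT), so R_B/R_A = (1 + 58.1/100) × (1 − 10.4/100)⁻² × (1 − 0.0035×59.1)
= 1.581 × 1.246 × 0.7932 = 1.562
R_B = 1.562 × 39.1 = 61.1 Ω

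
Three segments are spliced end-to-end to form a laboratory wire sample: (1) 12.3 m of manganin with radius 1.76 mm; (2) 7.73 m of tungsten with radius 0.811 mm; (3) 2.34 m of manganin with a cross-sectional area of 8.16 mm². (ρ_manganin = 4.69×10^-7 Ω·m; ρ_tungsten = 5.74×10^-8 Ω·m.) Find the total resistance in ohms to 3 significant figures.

Seg 1: A = πr² = π(1.7600e-03 m)² = 9.731e-06 m²
R_1 = (4.69×10^-7)(12.3)/(9.731e-06) = 0.5928 Ω
Seg 2: A = πr² = π(8.1100e-04 m)² = 2.066e-06 m²
R_2 = (5.74×10^-8)(7.73)/(2.066e-06) = 0.2147 Ω
Seg 3: A = 8.16 mm² = 8.160e-06 m²
R_3 = (4.69×10^-7)(2.34)/(8.160e-06) = 0.1345 Ω
R_total = R_1 + R_2 + R_3 = 0.942 Ω

0.942 Ω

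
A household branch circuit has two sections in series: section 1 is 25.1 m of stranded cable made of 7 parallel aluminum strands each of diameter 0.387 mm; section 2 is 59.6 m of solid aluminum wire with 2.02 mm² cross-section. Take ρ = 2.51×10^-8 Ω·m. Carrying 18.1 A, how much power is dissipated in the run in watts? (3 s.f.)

493 W

Section 1: A_strand = π(1.9350e-04)² = 1.176e-07 m²; R₁ = ρL/(N·A_s) = (2.51×10^-8)(25.1)/(7×1.176e-07) = 0.7651 Ω
Section 2: A = 2.02 mm² = 2.020e-06 m²
R₂ = (2.51×10^-8)(59.6)/(2.020e-06) = 0.7406 Ω
R = R₁ + R₂ = 1.506 Ω
P = I²R = (18.1)² × 1.506 = 493 W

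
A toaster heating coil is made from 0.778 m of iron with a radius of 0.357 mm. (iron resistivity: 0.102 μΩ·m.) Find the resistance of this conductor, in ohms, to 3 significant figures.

0.198 Ω

ρ = 0.102 μΩ·m = 1.02×10^-7 Ω·m
A = πr² = π(3.5700e-04 m)² = 4.004e-07 m²
R = ρL/A = (1.02×10^-7)(0.778 m)/(4.004e-07 m²) = 0.198 Ω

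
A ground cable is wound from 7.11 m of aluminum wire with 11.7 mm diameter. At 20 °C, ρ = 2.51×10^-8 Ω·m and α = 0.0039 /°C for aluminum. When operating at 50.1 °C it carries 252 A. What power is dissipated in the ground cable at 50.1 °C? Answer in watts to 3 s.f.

118 W

A = π(d/2)² = π(5.8500e-03 m)² = 1.075e-04 m²
R₍20₎ = ρL/A = (2.51×10^-8)(7.11)/(1.075e-04) = 0.00166 Ω
R₍50.1₎ = R₍20₎(1 + αΔT) = 0.00166 × (1 + 0.0039×30.1) = 0.001855 Ω
P = I²R = (252)² × 0.001855 = 118 W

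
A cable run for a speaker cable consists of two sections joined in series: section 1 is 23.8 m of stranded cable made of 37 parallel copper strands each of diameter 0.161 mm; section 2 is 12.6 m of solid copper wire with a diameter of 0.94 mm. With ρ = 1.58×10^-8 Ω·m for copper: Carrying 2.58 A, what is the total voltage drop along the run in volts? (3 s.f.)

Section 1: A_strand = π(8.0500e-05)² = 2.036e-08 m²; R₁ = ρL/(N·A_s) = (1.58×10^-8)(23.8)/(37×2.036e-08) = 0.4992 Ω
Section 2: A = π(d/2)² = π(4.7000e-04 m)² = 6.940e-07 m²
R₂ = (1.58×10^-8)(12.6)/(6.940e-07) = 0.2869 Ω
R = R₁ + R₂ = 0.7861 Ω
V = IR = 2.58 × 0.7861 = 2.03 V

2.03 V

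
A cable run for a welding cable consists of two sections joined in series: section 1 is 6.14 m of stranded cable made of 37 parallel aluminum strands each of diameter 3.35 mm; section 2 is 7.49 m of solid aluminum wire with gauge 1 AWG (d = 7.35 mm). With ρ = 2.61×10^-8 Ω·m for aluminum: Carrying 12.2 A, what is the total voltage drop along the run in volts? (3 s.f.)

Section 1: A_strand = π(1.6750e-03)² = 8.814e-06 m²; R₁ = ρL/(N·A_s) = (2.61×10^-8)(6.14)/(37×8.814e-06) = 4.914×10^-4 Ω
Section 2: A = π(7.35/2 mm)² = π(3.6750e-03 m)² = 4.243e-05 m²
R₂ = (2.61×10^-8)(7.49)/(4.243e-05) = 0.004607 Ω
R = R₁ + R₂ = 0.005099 Ω
V = IR = 12.2 × 0.005099 = 0.0622 V

0.0622 V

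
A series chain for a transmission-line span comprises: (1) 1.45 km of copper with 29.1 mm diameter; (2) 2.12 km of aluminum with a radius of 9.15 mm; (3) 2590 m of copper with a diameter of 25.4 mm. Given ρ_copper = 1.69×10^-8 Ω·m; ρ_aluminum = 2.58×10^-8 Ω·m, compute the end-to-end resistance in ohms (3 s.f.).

Seg 1: A = π(d/2)² = π(1.4550e-02 m)² = 6.651e-04 m²
R_1 = (1.69×10^-8)(1450)/(6.651e-04) = 0.03685 Ω
Seg 2: A = πr² = π(9.1500e-03 m)² = 2.630e-04 m²
R_2 = (2.58×10^-8)(2120)/(2.630e-04) = 0.208 Ω
Seg 3: A = π(d/2)² = π(1.2700e-02 m)² = 5.067e-04 m²
R_3 = (1.69×10^-8)(2590)/(5.067e-04) = 0.08638 Ω
R_total = R_1 + R_2 + R_3 = 0.331 Ω

0.331 Ω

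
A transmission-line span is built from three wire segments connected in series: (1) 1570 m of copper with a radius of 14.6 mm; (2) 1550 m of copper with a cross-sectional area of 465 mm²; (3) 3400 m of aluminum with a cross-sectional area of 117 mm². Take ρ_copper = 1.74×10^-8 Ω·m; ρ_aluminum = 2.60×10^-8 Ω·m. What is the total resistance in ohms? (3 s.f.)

0.854 Ω

Seg 1: A = πr² = π(1.4600e-02 m)² = 6.697e-04 m²
R_1 = (1.74×10^-8)(1570)/(6.697e-04) = 0.04079 Ω
Seg 2: A = 465 mm² = 4.650e-04 m²
R_2 = (1.74×10^-8)(1550)/(4.650e-04) = 0.058 Ω
Seg 3: A = 117 mm² = 1.170e-04 m²
R_3 = (2.60×10^-8)(3400)/(1.170e-04) = 0.7556 Ω
R_total = R_1 + R_2 + R_3 = 0.854 Ω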